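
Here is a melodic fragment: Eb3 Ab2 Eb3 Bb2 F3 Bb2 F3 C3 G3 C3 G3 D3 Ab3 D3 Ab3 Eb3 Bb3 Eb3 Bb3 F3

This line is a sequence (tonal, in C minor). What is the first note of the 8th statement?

Eb4

With a 4-note motive the entries are Eb3, F3, G3, Ab3, Bb3, each up a 2nd from the previous.
Extending the heads up a 2nd: C4 → D4 → Eb4.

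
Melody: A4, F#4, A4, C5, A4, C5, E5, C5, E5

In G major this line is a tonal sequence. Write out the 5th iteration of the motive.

Taking 3-note groups, the heads are A4, C5, E5: the pattern moves up a 3rd.
Continuing the starts: G5 → B5.
Statement 5 starts on B5 and keeps the same diatonic contour: B5 G5 B5.

B5 G5 B5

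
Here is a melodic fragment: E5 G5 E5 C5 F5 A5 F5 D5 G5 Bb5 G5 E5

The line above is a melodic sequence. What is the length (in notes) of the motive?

4

12 notes total. Splitting into 3 groups of 4:
E5 G5 E5 C5 | F5 A5 F5 D5 | G5 Bb5 G5 E5
Every group is a transposition up a 2nd of the one before; no shorter unit works.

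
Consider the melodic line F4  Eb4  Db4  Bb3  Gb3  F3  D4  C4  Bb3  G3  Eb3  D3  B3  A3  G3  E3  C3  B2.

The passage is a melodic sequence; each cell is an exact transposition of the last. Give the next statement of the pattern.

G#3 F#3 E3 C#3 A2 G#2

Unit = 6 notes; the statements start on F4, D4, B3, moving down a 3rd each time.
From G#3 the exact shape gives G#3 F#3 E3 C#3 A2 G#2.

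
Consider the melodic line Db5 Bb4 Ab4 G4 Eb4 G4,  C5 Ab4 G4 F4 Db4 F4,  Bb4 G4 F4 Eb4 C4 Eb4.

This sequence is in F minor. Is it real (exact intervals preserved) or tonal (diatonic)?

Every note is diatonic to F minor.
Cell 1 has -3 semitones from note 1 to 2, but cell 2 has -4 — the interval quality changes while the contour stays the same, which is the hallmark of a tonal sequence.

tonal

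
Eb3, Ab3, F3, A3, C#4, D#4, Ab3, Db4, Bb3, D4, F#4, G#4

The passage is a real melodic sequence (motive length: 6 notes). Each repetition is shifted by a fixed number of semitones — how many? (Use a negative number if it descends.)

Unit = 6 notes; the statements start on Eb3, Ab3, moving up a 4th each time.
Eb3→Ab3 is 56 − 51 = 5 semitones.

5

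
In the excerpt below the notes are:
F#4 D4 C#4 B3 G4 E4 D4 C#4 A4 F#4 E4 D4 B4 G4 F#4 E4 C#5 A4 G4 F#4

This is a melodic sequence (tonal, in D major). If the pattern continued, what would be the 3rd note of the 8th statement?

The unit is 4 notes. Position-3 pitches of the 5 shown cells: C#4, D4, E4, F#4, G4.
Carrying that up a 2nd forward: A4 → B4 → C#5.

C#5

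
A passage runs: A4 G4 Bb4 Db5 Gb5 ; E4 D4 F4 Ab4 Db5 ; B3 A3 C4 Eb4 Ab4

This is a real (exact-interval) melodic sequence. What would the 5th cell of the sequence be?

Taking 5-note groups, the heads are A4, E4, B3: the pattern moves down a 4th.
Carrying on: F#3 → C#3.
Statement 5 starts on C#3 and keeps the same exact contour: C#3 B2 D3 F3 Bb3.

C#3 B2 D3 F3 Bb3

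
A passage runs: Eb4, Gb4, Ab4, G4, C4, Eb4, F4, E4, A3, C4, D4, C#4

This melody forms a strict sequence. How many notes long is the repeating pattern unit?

4

12 notes total. Splitting into 3 groups of 4:
Eb4 Gb4 Ab4 G4 | C4 Eb4 F4 E4 | A3 C4 D4 C#4
That's a consistent down a 3rd shift per cell, and no other grouping gives one.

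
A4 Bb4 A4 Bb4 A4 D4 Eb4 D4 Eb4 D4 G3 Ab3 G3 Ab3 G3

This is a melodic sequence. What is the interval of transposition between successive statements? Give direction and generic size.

down a 5th

Unit = 5 notes; the statements start on A4, D4, G3, moving down a 5th each time.
A4 to D4 is down a 5th.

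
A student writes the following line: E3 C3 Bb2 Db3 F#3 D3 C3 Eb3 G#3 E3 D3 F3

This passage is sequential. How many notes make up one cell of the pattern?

12 notes total. Splitting into 3 groups of 4:
E3 C3 Bb2 Db3 | F#3 D3 C3 Eb3 | G#3 E3 D3 F3
Every group is a transposition up a 2nd of the one before; no shorter unit works.

4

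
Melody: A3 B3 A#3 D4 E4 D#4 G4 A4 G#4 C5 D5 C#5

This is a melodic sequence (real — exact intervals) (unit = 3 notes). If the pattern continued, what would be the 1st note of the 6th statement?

The unit is 3 notes. Position-1 pitches of the 4 shown cells: A3, D4, G4, C5.
Extending up a 4th: F5 → Bb5.

Bb5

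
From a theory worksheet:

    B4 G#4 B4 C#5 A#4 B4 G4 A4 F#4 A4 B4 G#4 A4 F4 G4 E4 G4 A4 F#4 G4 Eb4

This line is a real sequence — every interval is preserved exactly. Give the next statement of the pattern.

The 7-note cells begin on B4, A4, G4 — each down a 2nd from the last.
From F4 the exact shape gives F4 D4 F4 G4 E4 F4 Db4.

F4 D4 F4 G4 E4 F4 Db4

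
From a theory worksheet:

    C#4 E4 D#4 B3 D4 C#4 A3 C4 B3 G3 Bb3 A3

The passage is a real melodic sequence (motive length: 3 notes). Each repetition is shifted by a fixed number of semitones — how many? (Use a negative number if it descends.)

-2

Unit = 3 notes; the statements start on C#4, B3, A3, G3, moving down a 2nd each time.
Counting half-steps from C#4 to B3: -2.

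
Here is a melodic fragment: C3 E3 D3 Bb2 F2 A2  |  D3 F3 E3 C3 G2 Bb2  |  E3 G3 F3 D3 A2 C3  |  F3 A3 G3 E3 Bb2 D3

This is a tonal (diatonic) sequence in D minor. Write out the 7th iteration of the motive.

Bb3 D4 C4 A3 E3 G3

With a 6-note motive the entries are C3, D3, E3, F3, each up a 2nd from the previous.
Carrying on: G3 → A3 → Bb3.
From Bb3 the diatonic shape gives Bb3 D4 C4 A3 E3 G3.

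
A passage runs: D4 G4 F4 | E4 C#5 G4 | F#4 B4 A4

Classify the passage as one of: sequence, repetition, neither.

Note 2 of cell 2 is C#5; if this were a sequence it would be A4. No unit length gives a consistent transposition pattern.

neither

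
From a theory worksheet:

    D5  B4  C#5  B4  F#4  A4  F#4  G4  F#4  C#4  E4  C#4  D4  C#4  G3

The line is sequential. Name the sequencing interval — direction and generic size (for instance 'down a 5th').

Taking 5-note groups, the heads are D5, A4, E4: the pattern moves down a 4th.
D5 to A4 is down a 4th.

down a 4th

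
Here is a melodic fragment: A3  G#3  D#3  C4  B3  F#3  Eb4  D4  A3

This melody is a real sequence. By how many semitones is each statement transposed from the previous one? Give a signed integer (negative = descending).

3

Taking 3-note groups, the heads are A3, C4, Eb4: the pattern moves up a 3rd.
A3→C4 is 60 − 57 = 3 semitones.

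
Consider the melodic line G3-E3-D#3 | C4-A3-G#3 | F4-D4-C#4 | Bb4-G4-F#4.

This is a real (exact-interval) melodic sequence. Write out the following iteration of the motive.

Eb5 C5 B4

Unit = 3 notes; the statements start on G3, C4, F4, Bb4, moving up a 4th each time.
From Eb5 the exact shape gives Eb5 C5 B4.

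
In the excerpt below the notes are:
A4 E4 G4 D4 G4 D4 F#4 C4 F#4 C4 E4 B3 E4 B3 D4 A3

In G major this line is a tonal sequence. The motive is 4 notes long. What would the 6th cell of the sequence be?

C4 G3 B3 F#3

Taking 4-note groups, the heads are A4, G4, F#4, E4: the pattern moves down a 2nd.
Carrying on: D4 → C4.
So cell 6 is C4 G3 B3 F#3.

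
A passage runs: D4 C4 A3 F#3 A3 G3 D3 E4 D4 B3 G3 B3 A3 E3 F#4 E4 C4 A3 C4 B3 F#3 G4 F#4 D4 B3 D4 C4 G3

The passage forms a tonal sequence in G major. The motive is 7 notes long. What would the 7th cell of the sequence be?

C5 B4 G4 E4 G4 F#4 C4

The 7-note cells begin on D4, E4, F#4, G4 — each up a 2nd from the last.
Carrying on: A4 → B4 → C5.
Statement 7 starts on C5 and keeps the same diatonic contour: C5 B4 G4 E4 G4 F#4 C4.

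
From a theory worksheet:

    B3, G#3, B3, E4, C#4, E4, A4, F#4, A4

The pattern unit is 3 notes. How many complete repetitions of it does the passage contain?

9 notes in groups of 3 gives 9/3 = 3 statements.
Starts: B3, E4, A4 — each up a 4th.

3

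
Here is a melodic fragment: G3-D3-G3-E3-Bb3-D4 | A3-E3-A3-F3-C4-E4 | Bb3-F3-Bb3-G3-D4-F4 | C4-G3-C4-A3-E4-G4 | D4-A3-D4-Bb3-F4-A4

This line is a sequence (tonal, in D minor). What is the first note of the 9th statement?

A4

The 6-note cells begin on G3, A3, Bb3, C4, D4 — each up a 2nd from the last.
Extending the heads up a 2nd: E4 → F4 → G4 → A4.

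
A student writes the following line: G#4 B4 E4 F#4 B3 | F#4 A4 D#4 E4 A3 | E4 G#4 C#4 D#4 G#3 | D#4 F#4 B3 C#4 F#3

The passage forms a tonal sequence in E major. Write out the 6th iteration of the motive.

B3 D#4 G#3 A3 D#3

Taking 5-note groups, the heads are G#4, F#4, E4, D#4: the pattern moves down a 2nd.
Carrying on: C#4 → B3.
From B3 the diatonic shape gives B3 D#4 G#3 A3 D#3.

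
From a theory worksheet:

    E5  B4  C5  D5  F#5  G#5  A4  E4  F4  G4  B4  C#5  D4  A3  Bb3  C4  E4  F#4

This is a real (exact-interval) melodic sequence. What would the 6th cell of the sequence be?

F2 C2 Db2 Eb2 G2 A2

Unit = 6 notes; the statements start on E5, A4, D4, moving down a 5th each time.
Carrying on: G3 → C3 → F2.
From F2 the exact shape gives F2 C2 Db2 Eb2 G2 A2.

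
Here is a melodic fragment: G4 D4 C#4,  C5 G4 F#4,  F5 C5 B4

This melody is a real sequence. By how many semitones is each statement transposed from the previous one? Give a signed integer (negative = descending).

5

Taking 3-note groups, the heads are G4, C5, F5: the pattern moves up a 4th.
G4 to C5 spans +5 semitones.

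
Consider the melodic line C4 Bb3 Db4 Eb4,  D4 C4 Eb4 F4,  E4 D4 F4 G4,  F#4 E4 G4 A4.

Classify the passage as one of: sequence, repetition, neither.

Each 4-note cell is the previous one transposed up a 2nd.

sequence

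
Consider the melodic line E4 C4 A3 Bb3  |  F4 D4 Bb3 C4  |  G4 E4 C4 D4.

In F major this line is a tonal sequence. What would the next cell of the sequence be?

A4 F4 D4 E4

Taking 4-note groups, the heads are E4, F4, G4: the pattern moves up a 2nd.
Statement 4 starts on A4 and keeps the same diatonic contour: A4 F4 D4 E4.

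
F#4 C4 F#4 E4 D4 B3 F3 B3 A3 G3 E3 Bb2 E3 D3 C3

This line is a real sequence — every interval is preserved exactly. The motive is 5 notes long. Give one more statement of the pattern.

The 5-note cells begin on F#4, B3, E3 — each down a 5th from the last.
From A2 the exact shape gives A2 Eb2 A2 G2 F2.

A2 Eb2 A2 G2 F2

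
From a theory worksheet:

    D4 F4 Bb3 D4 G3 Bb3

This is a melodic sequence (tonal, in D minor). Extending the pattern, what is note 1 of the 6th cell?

The unit is 2 notes. Position-1 pitches of the 3 shown cells: D4, Bb3, G3.
Carrying that down a 3rd forward: E3 → C3 → A2.

A2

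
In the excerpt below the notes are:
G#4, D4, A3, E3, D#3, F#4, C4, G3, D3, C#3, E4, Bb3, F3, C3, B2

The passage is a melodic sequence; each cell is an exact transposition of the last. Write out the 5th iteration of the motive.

C4 Gb3 Db3 Ab2 G2

Unit = 5 notes; the statements start on G#4, F#4, E4, moving down a 2nd each time.
Carrying on: D4 → C4.
Statement 5 starts on C4 and keeps the same exact contour: C4 Gb3 Db3 Ab2 G2.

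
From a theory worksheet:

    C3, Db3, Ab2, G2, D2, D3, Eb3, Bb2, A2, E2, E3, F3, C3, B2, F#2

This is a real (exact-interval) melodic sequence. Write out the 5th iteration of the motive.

With a 5-note motive the entries are C3, D3, E3, each up a 2nd from the previous.
Continuing the starts: F#3 → G#3.
From G#3 the exact shape gives G#3 A3 E3 D#3 A#2.

G#3 A3 E3 D#3 A#2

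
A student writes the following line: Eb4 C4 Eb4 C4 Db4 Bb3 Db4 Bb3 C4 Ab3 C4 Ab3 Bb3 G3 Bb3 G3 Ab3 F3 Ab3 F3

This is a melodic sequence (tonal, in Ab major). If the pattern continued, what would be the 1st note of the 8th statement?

Eb3

With 4-note cells, note 1 of each statement runs Eb4, Db4, C4, Bb3, Ab3.
Carrying that down a 2nd forward: G3 → F3 → Eb3.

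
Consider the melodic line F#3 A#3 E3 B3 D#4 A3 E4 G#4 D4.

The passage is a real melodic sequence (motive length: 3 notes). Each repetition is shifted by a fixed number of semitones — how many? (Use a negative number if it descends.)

Unit = 3 notes; the statements start on F#3, B3, E4, moving up a 4th each time.
F#3→B3 is 59 − 54 = 5 semitones.

5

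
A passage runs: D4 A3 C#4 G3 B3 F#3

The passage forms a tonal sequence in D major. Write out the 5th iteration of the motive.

Taking 2-note groups, the heads are D4, C#4, B3: the pattern moves down a 2nd.
Extending down a 2nd: A3 → G3.
So cell 5 is G3 D3.

G3 D3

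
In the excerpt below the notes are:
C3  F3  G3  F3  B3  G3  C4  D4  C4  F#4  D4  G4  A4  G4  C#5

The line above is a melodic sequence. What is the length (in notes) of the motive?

Try groups of 5 (3 cells in 15 notes):
C3 F3 G3 F3 B3 | G3 C4 D4 C4 F#4 | D4 G4 A4 G4 C#5
That's a consistent up a 5th shift per cell, and no other grouping gives one.

5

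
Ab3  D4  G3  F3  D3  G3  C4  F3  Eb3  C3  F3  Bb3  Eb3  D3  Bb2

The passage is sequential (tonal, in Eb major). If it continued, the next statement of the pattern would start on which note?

Taking 5-note groups, the heads are Ab3, G3, F3: the pattern moves down a 2nd.
One more step down a 2nd gives Eb3.

Eb3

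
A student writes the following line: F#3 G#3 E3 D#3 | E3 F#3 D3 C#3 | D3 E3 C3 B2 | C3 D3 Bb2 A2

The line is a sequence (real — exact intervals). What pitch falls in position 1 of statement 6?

With 4-note cells, note 1 of each statement runs F#3, E3, D3, C3.
Extending down a 2nd: Bb2 → Ab2.

Ab2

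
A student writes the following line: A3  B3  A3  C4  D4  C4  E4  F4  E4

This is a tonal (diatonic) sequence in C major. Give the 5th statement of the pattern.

B4 C5 B4

Taking 3-note groups, the heads are A3, C4, E4: the pattern moves up a 3rd.
Carrying on: G4 → B4.
So cell 5 is B4 C5 B4.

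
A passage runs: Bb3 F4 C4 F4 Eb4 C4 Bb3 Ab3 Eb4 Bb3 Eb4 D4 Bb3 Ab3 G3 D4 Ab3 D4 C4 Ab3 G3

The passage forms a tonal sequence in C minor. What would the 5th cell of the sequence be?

Eb3 Bb3 F3 Bb3 Ab3 F3 Eb3

Taking 7-note groups, the heads are Bb3, Ab3, G3: the pattern moves down a 2nd.
Continuing the starts: F3 → Eb3.
From Eb3 the diatonic shape gives Eb3 Bb3 F3 Bb3 Ab3 F3 Eb3.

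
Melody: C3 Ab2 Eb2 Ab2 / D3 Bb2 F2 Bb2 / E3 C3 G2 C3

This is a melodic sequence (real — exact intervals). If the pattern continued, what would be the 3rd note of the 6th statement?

C#3

The unit is 4 notes. Position-3 pitches of the 3 shown cells: Eb2, F2, G2.
Each moves up a 2nd. Continuing: A2 → B2 → C#3.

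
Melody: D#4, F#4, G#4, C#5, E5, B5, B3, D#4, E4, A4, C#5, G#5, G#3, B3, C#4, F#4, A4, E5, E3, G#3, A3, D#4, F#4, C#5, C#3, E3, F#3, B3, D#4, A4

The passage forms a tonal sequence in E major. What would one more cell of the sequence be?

Unit = 6 notes; the statements start on D#4, B3, G#3, E3, C#3, moving down a 3rd each time.
From A2 the diatonic shape gives A2 C#3 D#3 G#3 B3 F#4.

A2 C#3 D#3 G#3 B3 F#4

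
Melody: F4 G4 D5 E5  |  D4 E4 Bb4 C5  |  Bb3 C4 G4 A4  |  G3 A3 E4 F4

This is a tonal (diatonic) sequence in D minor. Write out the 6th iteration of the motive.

With a 4-note motive the entries are F4, D4, Bb3, G3, each down a 3rd from the previous.
Continuing the starts: E3 → C3.
So cell 6 is C3 D3 A3 Bb3.

C3 D3 A3 Bb3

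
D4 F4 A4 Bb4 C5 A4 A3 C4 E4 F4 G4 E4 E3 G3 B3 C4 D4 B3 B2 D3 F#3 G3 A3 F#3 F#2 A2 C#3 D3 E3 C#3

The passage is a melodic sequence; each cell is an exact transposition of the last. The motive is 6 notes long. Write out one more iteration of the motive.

C#2 E2 G#2 A2 B2 G#2

With a 6-note motive the entries are D4, A3, E3, B2, F#2, each down a 4th from the previous.
So cell 6 is C#2 E2 G#2 A2 B2 G#2.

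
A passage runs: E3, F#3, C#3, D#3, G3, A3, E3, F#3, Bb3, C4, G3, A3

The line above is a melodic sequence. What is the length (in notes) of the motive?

4

There are 12 notes; a 4-note unit gives 3 cells:
E3 F#3 C#3 D#3 | G3 A3 E3 F#3 | Bb3 C4 G3 A3
Each cell is the previous one up a 3rd — so the unit is 4 notes.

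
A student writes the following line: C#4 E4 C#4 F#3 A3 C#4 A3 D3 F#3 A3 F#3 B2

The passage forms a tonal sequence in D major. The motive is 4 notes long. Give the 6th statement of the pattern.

G2 B2 G2 C#2

With a 4-note motive the entries are C#4, A3, F#3, each down a 3rd from the previous.
Carrying on: D3 → B2 → G2.
Statement 6 starts on G2 and keeps the same diatonic contour: G2 B2 G2 C#2.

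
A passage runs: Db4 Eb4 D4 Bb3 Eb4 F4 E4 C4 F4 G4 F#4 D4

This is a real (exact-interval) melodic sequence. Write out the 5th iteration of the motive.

A4 B4 A#4 F#4

The 4-note cells begin on Db4, Eb4, F4 — each up a 2nd from the last.
Continuing the starts: G4 → A4.
Statement 5 starts on A4 and keeps the same exact contour: A4 B4 A#4 F#4.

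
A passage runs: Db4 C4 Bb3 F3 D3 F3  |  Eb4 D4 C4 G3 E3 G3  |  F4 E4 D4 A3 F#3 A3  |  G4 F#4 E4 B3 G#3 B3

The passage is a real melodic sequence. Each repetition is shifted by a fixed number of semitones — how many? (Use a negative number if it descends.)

Taking 6-note groups, the heads are Db4, Eb4, F4, G4: the pattern moves up a 2nd.
Db4 to Eb4 spans +2 semitones.

2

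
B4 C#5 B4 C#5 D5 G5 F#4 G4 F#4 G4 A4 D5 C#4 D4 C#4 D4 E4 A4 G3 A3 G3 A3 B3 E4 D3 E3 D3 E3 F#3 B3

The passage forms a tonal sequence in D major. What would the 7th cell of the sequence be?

Taking 6-note groups, the heads are B4, F#4, C#4, G3, D3: the pattern moves down a 4th.
Continuing the starts: A2 → E2.
So cell 7 is E2 F#2 E2 F#2 G2 C#3.

E2 F#2 E2 F#2 G2 C#3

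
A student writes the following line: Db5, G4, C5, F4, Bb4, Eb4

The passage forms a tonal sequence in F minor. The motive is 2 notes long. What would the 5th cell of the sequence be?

Taking 2-note groups, the heads are Db5, C5, Bb4: the pattern moves down a 2nd.
Continuing the starts: Ab4 → G4.
Statement 5 starts on G4 and keeps the same diatonic contour: G4 C4.

G4 C4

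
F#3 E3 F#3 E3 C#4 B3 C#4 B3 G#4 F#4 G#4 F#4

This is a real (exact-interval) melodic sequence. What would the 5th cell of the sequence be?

The 4-note cells begin on F#3, C#4, G#4 — each up a 5th from the last.
Continuing the starts: D#5 → A#5.
From A#5 the exact shape gives A#5 G#5 A#5 G#5.

A#5 G#5 A#5 G#5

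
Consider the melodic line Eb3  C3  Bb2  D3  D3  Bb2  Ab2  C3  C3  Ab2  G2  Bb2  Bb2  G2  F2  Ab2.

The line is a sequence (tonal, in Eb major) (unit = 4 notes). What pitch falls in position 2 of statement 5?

F2

The unit is 4 notes. Position-2 pitches of the 4 shown cells: C3, Bb2, Ab2, G2.
One more down a 2nd gives F2.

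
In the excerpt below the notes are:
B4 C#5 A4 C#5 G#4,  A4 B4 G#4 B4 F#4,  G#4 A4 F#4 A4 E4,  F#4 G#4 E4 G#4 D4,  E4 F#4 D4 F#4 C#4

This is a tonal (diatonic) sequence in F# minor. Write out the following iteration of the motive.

D4 E4 C#4 E4 B3

The 5-note cells begin on B4, A4, G#4, F#4, E4 — each down a 2nd from the last.
From D4 the diatonic shape gives D4 E4 C#4 E4 B3.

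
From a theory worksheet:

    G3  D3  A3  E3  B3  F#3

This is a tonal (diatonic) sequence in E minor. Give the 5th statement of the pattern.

D4 A3

The 2-note cells begin on G3, A3, B3 — each up a 2nd from the last.
Carrying on: C4 → D4.
So cell 5 is D4 A3.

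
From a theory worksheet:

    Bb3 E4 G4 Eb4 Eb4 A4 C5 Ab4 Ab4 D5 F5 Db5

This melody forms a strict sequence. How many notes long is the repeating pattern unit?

Try groups of 4 (3 cells in 12 notes):
Bb3 E4 G4 Eb4 | Eb4 A4 C5 Ab4 | Ab4 D5 F5 Db5
Every group is a transposition up a 4th of the one before; no shorter unit works.

4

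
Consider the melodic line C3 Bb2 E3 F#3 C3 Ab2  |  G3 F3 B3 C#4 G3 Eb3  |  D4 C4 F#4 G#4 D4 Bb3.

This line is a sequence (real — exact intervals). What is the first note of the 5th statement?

Taking 6-note groups, the heads are C3, G3, D4: the pattern moves up a 5th.
Continuing: A4 → E5. Statement 5 starts on E5.

E5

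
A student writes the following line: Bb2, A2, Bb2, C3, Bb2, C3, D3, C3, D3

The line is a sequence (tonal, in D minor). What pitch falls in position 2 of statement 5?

E3

The unit is 3 notes. Position-2 pitches of the 3 shown cells: A2, Bb2, C3.
Extending up a 2nd: D3 → E3.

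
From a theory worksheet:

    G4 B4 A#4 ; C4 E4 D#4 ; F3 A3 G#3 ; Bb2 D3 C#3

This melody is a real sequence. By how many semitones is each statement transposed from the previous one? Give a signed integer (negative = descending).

-7

Taking 3-note groups, the heads are G4, C4, F3, Bb2: the pattern moves down a 5th.
G4 to C4 spans -7 semitones.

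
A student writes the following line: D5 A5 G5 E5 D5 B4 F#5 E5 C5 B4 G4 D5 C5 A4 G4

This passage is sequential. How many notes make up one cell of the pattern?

Try groups of 5 (3 cells in 15 notes):
D5 A5 G5 E5 D5 | B4 F#5 E5 C5 B4 | G4 D5 C5 A4 G4
Every group is a transposition down a 3rd of the one before; no shorter unit works.

5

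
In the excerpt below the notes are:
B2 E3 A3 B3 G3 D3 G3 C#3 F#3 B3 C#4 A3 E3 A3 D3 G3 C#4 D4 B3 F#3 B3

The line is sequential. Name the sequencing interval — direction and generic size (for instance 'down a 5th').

The 7-note cells begin on B2, C#3, D3 — each up a 2nd from the last.
From B2 to C#3: up a 2nd.

up a 2nd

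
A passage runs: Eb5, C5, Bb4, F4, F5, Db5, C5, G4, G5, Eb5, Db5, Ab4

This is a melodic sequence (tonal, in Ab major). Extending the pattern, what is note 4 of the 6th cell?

Db5

Grouping in 4s, the 4th note of each cell is F4, G4, Ab4.
Extending up a 2nd: Bb4 → C5 → Db5.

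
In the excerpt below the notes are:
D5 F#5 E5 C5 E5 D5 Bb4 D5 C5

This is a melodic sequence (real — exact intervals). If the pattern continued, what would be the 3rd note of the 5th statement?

Grouping in 3s, the 3rd note of each cell is E5, D5, C5.
Extending down a 2nd: Bb4 → Ab4.

Ab4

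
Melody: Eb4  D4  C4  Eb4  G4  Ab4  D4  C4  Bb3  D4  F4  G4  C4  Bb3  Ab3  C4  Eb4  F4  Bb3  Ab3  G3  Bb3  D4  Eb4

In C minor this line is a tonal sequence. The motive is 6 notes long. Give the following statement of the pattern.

Ab3 G3 F3 Ab3 C4 D4

With a 6-note motive the entries are Eb4, D4, C4, Bb3, each down a 2nd from the previous.
So cell 5 is Ab3 G3 F3 Ab3 C4 D4.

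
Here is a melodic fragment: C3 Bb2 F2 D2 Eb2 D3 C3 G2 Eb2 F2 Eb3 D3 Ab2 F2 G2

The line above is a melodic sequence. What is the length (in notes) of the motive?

15 notes total. Splitting into 3 groups of 5:
C3 Bb2 F2 D2 Eb2 | D3 C3 G2 Eb2 F2 | Eb3 D3 Ab2 F2 G2
That's a consistent up a 2nd shift per cell, and no other grouping gives one.

5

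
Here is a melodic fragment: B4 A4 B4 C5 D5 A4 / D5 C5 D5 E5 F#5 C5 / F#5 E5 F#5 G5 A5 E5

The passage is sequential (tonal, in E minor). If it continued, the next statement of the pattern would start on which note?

A5

Unit = 6 notes; the statements start on B4, D5, F#5, moving up a 3rd each time.
The next head, up a 3rd from F#5, is A5.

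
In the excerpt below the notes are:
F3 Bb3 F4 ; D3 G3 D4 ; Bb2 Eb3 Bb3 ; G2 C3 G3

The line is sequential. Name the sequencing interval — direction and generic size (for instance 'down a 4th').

Unit = 3 notes; the statements start on F3, D3, Bb2, G2, moving down a 3rd each time.
From F3 to D3: down a 3rd.

down a 3rd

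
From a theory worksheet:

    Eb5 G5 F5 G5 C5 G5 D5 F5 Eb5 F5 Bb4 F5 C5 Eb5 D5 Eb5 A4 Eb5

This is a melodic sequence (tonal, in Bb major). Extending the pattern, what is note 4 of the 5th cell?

The unit is 6 notes. Position-4 pitches of the 3 shown cells: G5, F5, Eb5.
Each moves down a 2nd. Continuing: D5 → C5.

C5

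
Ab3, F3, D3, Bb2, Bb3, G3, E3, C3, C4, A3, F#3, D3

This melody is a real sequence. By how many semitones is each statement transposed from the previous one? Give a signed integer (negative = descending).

2

With a 4-note motive the entries are Ab3, Bb3, C4, each up a 2nd from the previous.
Counting half-steps from Ab3 to Bb3: 2.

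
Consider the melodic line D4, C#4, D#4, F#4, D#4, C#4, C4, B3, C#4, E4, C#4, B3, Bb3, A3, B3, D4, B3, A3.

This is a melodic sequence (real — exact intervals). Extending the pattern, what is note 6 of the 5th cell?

F3

The unit is 6 notes. Position-6 pitches of the 3 shown cells: C#4, B3, A3.
Carrying that down a 2nd forward: G3 → F3.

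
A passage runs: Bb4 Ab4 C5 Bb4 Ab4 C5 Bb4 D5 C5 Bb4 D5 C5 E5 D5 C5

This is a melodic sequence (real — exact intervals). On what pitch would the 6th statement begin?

Unit = 5 notes; the statements start on Bb4, C5, D5, moving up a 2nd each time.
Extending the heads up a 2nd: E5 → F#5 → G#5.

G#5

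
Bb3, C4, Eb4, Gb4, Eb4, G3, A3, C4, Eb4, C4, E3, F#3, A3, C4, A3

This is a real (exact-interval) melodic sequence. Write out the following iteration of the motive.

With a 5-note motive the entries are Bb3, G3, E3, each down a 3rd from the previous.
Statement 4 starts on C#3 and keeps the same exact contour: C#3 D#3 F#3 A3 F#3.

C#3 D#3 F#3 A3 F#3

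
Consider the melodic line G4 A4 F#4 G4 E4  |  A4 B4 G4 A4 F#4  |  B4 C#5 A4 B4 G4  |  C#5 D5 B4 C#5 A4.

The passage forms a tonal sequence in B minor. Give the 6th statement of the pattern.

E5 F#5 D5 E5 C#5

Unit = 5 notes; the statements start on G4, A4, B4, C#5, moving up a 2nd each time.
Extending up a 2nd: D5 → E5.
So cell 6 is E5 F#5 D5 E5 C#5.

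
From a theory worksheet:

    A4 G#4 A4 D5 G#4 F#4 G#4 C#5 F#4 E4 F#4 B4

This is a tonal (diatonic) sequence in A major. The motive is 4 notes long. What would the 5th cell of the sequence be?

The 4-note cells begin on A4, G#4, F#4 — each down a 2nd from the last.
Continuing the starts: E4 → D4.
Statement 5 starts on D4 and keeps the same diatonic contour: D4 C#4 D4 G#4.

D4 C#4 D4 G#4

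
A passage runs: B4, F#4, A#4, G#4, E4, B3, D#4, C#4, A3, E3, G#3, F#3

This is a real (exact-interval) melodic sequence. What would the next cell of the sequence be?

D3 A2 C#3 B2

The 4-note cells begin on B4, E4, A3 — each down a 5th from the last.
Statement 4 starts on D3 and keeps the same exact contour: D3 A2 C#3 B2.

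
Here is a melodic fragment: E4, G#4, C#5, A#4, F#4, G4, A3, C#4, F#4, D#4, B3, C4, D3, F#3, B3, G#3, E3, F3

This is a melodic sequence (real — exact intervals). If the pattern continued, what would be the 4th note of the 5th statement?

Grouping in 6s, the 4th note of each cell is A#4, D#4, G#3.
Carrying that down a 5th forward: C#3 → F#2.

F#2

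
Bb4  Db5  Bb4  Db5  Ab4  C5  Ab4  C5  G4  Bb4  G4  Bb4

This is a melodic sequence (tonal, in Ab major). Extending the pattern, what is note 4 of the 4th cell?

The unit is 4 notes. Position-4 pitches of the 3 shown cells: Db5, C5, Bb4.
Each moves down a 2nd; the next is Ab4.

Ab4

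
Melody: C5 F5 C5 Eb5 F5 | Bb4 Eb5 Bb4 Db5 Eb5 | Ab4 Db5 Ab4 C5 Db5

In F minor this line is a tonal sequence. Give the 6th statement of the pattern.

Eb4 Ab4 Eb4 G4 Ab4

With a 5-note motive the entries are C5, Bb4, Ab4, each down a 2nd from the previous.
Carrying on: G4 → F4 → Eb4.
From Eb4 the diatonic shape gives Eb4 Ab4 Eb4 G4 Ab4.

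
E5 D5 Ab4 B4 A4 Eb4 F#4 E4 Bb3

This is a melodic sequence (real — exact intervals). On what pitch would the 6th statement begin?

D#3

With a 3-note motive the entries are E5, B4, F#4, each down a 4th from the previous.
Continuing: C#4 → G#3 → D#3. Statement 6 starts on D#3.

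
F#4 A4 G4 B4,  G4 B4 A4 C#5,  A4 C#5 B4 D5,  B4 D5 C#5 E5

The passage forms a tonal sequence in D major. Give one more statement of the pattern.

With a 4-note motive the entries are F#4, G4, A4, B4, each up a 2nd from the previous.
So cell 5 is C#5 E5 D5 F#5.

C#5 E5 D5 F#5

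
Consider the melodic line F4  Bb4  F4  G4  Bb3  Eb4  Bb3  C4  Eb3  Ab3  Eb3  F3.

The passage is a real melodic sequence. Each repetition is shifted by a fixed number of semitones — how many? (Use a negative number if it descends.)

-7

With a 4-note motive the entries are F4, Bb3, Eb3, each down a 5th from the previous.
F4→Bb3 is 58 − 65 = -7 semitones.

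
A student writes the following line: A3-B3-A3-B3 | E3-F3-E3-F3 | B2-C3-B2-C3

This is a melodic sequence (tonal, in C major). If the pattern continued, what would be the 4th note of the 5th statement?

D2

The unit is 4 notes. Position-4 pitches of the 3 shown cells: B3, F3, C3.
Carrying that down a 4th forward: G2 → D2.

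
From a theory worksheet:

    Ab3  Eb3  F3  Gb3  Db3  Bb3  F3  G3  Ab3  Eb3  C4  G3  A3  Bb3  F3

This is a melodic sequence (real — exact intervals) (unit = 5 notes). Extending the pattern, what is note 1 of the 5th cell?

The unit is 5 notes. Position-1 pitches of the 3 shown cells: Ab3, Bb3, C4.
Carrying that up a 2nd forward: D4 → E4.

E4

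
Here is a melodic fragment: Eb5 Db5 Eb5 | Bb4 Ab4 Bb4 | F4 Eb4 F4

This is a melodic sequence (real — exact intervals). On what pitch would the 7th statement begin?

Taking 3-note groups, the heads are Eb5, Bb4, F4: the pattern moves down a 4th.
Extending the heads down a 4th: C4 → G3 → D3 → A2.

A2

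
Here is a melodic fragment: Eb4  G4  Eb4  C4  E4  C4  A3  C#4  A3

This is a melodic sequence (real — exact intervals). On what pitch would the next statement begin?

The 3-note cells begin on Eb4, C4, A3 — each down a 3rd from the last.
The next head, down a 3rd from A3, is F#3.

F#3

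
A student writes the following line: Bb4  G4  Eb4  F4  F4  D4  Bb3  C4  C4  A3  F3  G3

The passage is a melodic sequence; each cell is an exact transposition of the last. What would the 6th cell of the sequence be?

A2 F#2 D2 E2

Unit = 4 notes; the statements start on Bb4, F4, C4, moving down a 4th each time.
Continuing the starts: G3 → D3 → A2.
From A2 the exact shape gives A2 F#2 D2 E2.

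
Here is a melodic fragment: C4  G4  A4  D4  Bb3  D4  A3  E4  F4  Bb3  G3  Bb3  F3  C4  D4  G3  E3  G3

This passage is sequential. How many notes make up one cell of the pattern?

18 notes total. Splitting into 3 groups of 6:
C4 G4 A4 D4 Bb3 D4 | A3 E4 F4 Bb3 G3 Bb3 | F3 C4 D4 G3 E3 G3
That's a consistent down a 3rd shift per cell, and no other grouping gives one.

6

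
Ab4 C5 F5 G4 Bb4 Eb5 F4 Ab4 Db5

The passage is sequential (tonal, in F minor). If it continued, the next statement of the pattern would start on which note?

Eb4

With a 3-note motive the entries are Ab4, G4, F4, each down a 2nd from the previous.
The next head, down a 2nd from F4, is Eb4.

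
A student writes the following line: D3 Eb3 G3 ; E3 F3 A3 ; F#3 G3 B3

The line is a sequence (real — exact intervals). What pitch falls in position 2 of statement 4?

With 3-note cells, note 2 of each statement runs Eb3, F3, G3.
From G3, up a 2nd gives A3.

A3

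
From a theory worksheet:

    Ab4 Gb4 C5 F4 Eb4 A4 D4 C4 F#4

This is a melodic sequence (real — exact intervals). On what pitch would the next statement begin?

With a 3-note motive the entries are Ab4, F4, D4, each down a 3rd from the previous.
The next head, down a 3rd from D4, is B3.

B3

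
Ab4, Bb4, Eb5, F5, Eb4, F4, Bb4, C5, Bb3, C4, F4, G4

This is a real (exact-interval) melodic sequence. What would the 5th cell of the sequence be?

C3 D3 G3 A3

With a 4-note motive the entries are Ab4, Eb4, Bb3, each down a 4th from the previous.
Extending down a 4th: F3 → C3.
Statement 5 starts on C3 and keeps the same exact contour: C3 D3 G3 A3.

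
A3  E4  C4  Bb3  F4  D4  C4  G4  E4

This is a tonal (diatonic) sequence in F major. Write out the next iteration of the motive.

D4 A4 F4

Unit = 3 notes; the statements start on A3, Bb3, C4, moving up a 2nd each time.
So cell 4 is D4 A4 F4.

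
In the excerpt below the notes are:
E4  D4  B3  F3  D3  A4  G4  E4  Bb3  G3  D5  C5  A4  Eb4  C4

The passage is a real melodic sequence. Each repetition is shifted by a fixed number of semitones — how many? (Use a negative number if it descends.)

Taking 5-note groups, the heads are E4, A4, D5: the pattern moves up a 4th.
E4 to A4 spans +5 semitones.

5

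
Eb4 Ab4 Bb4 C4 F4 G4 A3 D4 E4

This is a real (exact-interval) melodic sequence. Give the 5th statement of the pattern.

D#3 G#3 A#3

Taking 3-note groups, the heads are Eb4, C4, A3: the pattern moves down a 3rd.
Continuing the starts: F#3 → D#3.
Statement 5 starts on D#3 and keeps the same exact contour: D#3 G#3 A#3.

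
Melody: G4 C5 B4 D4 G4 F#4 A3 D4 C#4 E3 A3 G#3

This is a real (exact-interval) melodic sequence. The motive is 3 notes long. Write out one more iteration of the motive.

B2 E3 D#3

Taking 3-note groups, the heads are G4, D4, A3, E3: the pattern moves down a 4th.
So cell 5 is B2 E3 D#3.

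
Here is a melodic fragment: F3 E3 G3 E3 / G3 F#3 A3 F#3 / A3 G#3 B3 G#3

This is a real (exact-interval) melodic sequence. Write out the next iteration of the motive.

B3 A#3 C#4 A#3

With a 4-note motive the entries are F3, G3, A3, each up a 2nd from the previous.
Statement 4 starts on B3 and keeps the same exact contour: B3 A#3 C#4 A#3.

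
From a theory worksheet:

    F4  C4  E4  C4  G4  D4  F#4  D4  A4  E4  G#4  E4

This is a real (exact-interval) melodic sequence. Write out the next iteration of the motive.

B4 F#4 A#4 F#4

Taking 4-note groups, the heads are F4, G4, A4: the pattern moves up a 2nd.
Statement 4 starts on B4 and keeps the same exact contour: B4 F#4 A#4 F#4.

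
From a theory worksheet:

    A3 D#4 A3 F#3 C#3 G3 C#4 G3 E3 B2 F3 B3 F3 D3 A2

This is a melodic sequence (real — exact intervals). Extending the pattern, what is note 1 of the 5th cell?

Grouping in 5s, the 1st note of each cell is A3, G3, F3.
Extending down a 2nd: Eb3 → Db3.

Db3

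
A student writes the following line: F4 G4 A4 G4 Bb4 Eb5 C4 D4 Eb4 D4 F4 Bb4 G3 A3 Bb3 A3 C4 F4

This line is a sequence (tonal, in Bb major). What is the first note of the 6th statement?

Eb2

The 6-note cells begin on F4, C4, G3 — each down a 4th from the last.
Extending the heads down a 4th: D3 → A2 → Eb2.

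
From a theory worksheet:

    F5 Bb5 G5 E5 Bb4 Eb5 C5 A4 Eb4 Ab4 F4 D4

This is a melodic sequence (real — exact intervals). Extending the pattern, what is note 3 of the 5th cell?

Grouping in 4s, the 3rd note of each cell is G5, C5, F4.
Each moves down a 5th. Continuing: Bb3 → Eb3.

Eb3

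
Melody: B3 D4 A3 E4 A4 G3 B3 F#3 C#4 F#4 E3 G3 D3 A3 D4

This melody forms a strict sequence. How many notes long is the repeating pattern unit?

5

15 notes total. Splitting into 3 groups of 5:
B3 D4 A3 E4 A4 | G3 B3 F#3 C#4 F#4 | E3 G3 D3 A3 D4
That's a consistent down a 3rd shift per cell, and no other grouping gives one.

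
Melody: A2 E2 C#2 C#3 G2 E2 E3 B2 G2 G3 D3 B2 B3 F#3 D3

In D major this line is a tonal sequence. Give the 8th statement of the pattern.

Unit = 3 notes; the statements start on A2, C#3, E3, G3, B3, moving up a 3rd each time.
Continuing the starts: D4 → F#4 → A4.
Statement 8 starts on A4 and keeps the same diatonic contour: A4 E4 C#4.

A4 E4 C#4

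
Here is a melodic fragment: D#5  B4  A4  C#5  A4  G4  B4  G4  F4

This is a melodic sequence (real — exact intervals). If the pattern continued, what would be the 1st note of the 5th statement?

With 3-note cells, note 1 of each statement runs D#5, C#5, B4.
Carrying that down a 2nd forward: A4 → G4.

G4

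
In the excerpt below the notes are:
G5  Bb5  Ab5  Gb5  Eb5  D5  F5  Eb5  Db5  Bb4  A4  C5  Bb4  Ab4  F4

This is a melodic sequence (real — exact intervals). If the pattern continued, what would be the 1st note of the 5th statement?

B3

With 5-note cells, note 1 of each statement runs G5, D5, A4.
Each moves down a 4th. Continuing: E4 → B3.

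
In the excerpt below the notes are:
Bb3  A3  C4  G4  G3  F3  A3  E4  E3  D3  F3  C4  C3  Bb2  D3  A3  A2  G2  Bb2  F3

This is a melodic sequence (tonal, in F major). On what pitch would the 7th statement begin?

The 4-note cells begin on Bb3, G3, E3, C3, A2 — each down a 3rd from the last.
Extending the heads down a 3rd: F2 → D2.

D2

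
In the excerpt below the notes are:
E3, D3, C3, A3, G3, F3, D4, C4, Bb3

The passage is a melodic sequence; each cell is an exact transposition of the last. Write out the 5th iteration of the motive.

The 3-note cells begin on E3, A3, D4 — each up a 4th from the last.
Carrying on: G4 → C5.
So cell 5 is C5 Bb4 Ab4.

C5 Bb4 Ab4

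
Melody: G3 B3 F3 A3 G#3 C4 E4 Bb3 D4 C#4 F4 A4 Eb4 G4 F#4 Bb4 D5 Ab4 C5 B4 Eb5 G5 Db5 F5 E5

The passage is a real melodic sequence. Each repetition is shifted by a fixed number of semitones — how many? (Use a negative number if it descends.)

Unit = 5 notes; the statements start on G3, C4, F4, Bb4, Eb5, moving up a 4th each time.
G3→C4 is 60 − 55 = 5 semitones.

5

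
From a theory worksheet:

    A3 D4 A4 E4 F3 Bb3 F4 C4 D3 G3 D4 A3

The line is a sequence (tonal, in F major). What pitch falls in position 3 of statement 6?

E3

The unit is 4 notes. Position-3 pitches of the 3 shown cells: A4, F4, D4.
Each moves down a 3rd. Continuing: Bb3 → G3 → E3.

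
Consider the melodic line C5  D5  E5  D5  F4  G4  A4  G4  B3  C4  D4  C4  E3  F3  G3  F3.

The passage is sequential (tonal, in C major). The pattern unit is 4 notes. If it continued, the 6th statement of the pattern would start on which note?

The 4-note cells begin on C5, F4, B3, E3 — each down a 5th from the last.
Continuing: A2 → D2. Statement 6 starts on D2.

D2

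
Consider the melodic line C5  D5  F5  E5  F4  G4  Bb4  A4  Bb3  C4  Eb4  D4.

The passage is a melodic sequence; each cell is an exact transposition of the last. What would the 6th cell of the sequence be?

Unit = 4 notes; the statements start on C5, F4, Bb3, moving down a 5th each time.
Carrying on: Eb3 → Ab2 → Db2.
Statement 6 starts on Db2 and keeps the same exact contour: Db2 Eb2 Gb2 F2.

Db2 Eb2 Gb2 F2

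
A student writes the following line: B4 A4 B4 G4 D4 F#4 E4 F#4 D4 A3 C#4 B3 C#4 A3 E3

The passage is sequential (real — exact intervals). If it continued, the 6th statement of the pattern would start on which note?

The 5-note cells begin on B4, F#4, C#4 — each down a 4th from the last.
Extending the heads down a 4th: G#3 → D#3 → A#2.

A#2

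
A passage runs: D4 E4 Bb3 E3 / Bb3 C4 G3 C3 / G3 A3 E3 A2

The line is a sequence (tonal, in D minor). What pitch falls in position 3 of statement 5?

A2

The unit is 4 notes. Position-3 pitches of the 3 shown cells: Bb3, G3, E3.
Carrying that down a 3rd forward: C3 → A2.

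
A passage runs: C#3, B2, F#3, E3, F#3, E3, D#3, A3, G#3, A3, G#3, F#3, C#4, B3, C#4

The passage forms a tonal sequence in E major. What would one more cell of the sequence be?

B3 A3 E4 D#4 E4

The 5-note cells begin on C#3, E3, G#3 — each up a 3rd from the last.
From B3 the diatonic shape gives B3 A3 E4 D#4 E4.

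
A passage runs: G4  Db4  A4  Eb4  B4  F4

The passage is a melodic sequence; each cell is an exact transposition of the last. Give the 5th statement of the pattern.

D#5 A4

Unit = 2 notes; the statements start on G4, A4, B4, moving up a 2nd each time.
Extending up a 2nd: C#5 → D#5.
Statement 5 starts on D#5 and keeps the same exact contour: D#5 A4.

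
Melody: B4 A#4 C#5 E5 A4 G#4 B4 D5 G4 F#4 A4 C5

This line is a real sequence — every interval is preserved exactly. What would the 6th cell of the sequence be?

Db4 C4 Eb4 Gb4

Unit = 4 notes; the statements start on B4, A4, G4, moving down a 2nd each time.
Continuing the starts: F4 → Eb4 → Db4.
Statement 6 starts on Db4 and keeps the same exact contour: Db4 C4 Eb4 Gb4.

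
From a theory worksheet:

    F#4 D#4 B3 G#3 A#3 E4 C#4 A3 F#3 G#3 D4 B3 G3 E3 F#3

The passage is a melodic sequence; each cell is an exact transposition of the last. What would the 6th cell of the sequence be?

Ab3 F3 Db3 Bb2 C3

The 5-note cells begin on F#4, E4, D4 — each down a 2nd from the last.
Extending down a 2nd: C4 → Bb3 → Ab3.
So cell 6 is Ab3 F3 Db3 Bb2 C3.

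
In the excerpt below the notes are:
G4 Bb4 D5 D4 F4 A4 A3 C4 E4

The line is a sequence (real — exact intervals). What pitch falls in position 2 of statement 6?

Grouping in 3s, the 2nd note of each cell is Bb4, F4, C4.
Carrying that down a 4th forward: G3 → D3 → A2.

A2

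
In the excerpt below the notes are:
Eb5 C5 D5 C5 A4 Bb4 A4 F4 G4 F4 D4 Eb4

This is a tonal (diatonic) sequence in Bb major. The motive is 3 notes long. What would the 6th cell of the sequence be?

Unit = 3 notes; the statements start on Eb5, C5, A4, F4, moving down a 3rd each time.
Extending down a 3rd: D4 → Bb3.
From Bb3 the diatonic shape gives Bb3 G3 A3.

Bb3 G3 A3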